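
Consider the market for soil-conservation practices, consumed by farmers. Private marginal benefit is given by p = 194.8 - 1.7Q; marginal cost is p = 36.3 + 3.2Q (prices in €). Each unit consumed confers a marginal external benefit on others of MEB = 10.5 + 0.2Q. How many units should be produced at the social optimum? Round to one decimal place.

Social marginal benefit = demand + MEB = 205.3 - 1.5Q.
Set SMB = MC: 205.3 - 1.5Q = 36.3 + 3.2Q → Q* = 35.9574.

Q* = 36.0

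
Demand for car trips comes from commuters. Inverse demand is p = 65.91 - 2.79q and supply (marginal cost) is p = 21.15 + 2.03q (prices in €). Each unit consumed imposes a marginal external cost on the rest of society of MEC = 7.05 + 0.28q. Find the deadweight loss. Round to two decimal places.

Market equilibrium (private): 21.15 + 2.03q = 65.91 - 2.79q → q_m = 9.2863.
Social marginal benefit = demand − MEC = 58.86 - 3.07q.
Set SMB = MC: 58.86 - 3.07q = 21.15 + 2.03q → q* = 7.3941.
Height of the DWL triangle at q_m is MC(q_m) − SMB(q_m) = MEC(q_m) = 9.6502.
DWL = ½ × 1.8922 × 9.6502 = 9.1301.

DWL = €9.13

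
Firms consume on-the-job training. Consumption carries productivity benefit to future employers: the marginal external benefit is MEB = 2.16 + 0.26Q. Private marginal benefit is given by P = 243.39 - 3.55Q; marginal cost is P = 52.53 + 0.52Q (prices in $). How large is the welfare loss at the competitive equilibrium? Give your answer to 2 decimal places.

Market equilibrium (private): 52.53 + 0.52Q = 243.39 - 3.55Q → Q_m = 46.8943.
Social marginal benefit = demand + MEB = 245.55 - 3.29Q.
Set SMB = MC: 245.55 - 3.29Q = 52.53 + 0.52Q → Q* = 50.6614.
The loss is the area between SMB and MC from Q* to Q_m; with linear curves that's a triangle of height MEB(Q_m).
DWL = ½ × 3.7671 × 14.3525 = 27.0337.

DWL = $27.03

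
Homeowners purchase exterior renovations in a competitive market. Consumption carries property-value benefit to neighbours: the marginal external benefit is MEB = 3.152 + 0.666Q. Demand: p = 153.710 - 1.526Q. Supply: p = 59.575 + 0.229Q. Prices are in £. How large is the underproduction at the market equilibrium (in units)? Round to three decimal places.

Market equilibrium (private): 59.575 + 0.229Q = 153.710 - 1.526Q → Q_m = 53.6382.
Social marginal benefit = demand + MEB = 156.862 - 0.860Q.
Set SMB = MC: 156.862 - 0.860Q = 59.575 + 0.229Q → Q* = 89.3361.
Gap = |53.6382 − 89.3361| = 35.6979.

35.698 units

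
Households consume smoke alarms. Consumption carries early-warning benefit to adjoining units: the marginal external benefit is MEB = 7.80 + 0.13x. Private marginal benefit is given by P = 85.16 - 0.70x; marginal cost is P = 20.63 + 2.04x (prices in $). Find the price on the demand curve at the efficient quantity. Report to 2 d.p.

Social marginal benefit = demand + MEB = 92.96 - 0.57x.
Set SMB = MC: 92.96 - 0.57x = 20.63 + 2.04x → x* = 27.7126.
Consumer price on the demand curve at x*: 85.16 − 0.70×27.7126 = 65.7612.

P = $65.76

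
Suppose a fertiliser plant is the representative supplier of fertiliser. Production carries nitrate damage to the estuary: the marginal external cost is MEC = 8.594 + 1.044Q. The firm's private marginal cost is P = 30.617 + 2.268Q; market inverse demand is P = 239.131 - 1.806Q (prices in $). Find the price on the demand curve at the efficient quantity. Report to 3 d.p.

P = $168.585

Social marginal cost = private MC + MEC = 39.211 + 3.312Q.
Set SMC = demand: 39.211 + 3.312Q = 239.131 - 1.806Q → Q* = 39.0621.
Consumer price on the demand curve at Q*: 239.131 − 1.806×39.0621 = 168.5848.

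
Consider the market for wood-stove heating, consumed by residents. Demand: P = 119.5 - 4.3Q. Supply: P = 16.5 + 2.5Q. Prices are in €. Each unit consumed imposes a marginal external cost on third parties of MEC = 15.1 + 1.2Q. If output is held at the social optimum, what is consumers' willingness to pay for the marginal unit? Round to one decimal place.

Social marginal benefit = demand − MEC = 104.4 - 5.5Q.
Set SMB = MC: 104.4 - 5.5Q = 16.5 + 2.5Q → Q* = 10.9875.
Consumer price on the demand curve at Q*: 119.5 − 4.3×10.9875 = 72.2538.

P = €72.3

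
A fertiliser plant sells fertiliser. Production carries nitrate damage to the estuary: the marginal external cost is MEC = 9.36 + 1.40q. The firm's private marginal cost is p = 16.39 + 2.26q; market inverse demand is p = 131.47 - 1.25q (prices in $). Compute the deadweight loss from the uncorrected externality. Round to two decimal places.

Market equilibrium (private): 16.39 + 2.26q = 131.47 - 1.25q → q_m = 32.7863.
Social marginal cost = private MC + MEC = 25.75 + 3.66q.
Set SMC = demand: 25.75 + 3.66q = 131.47 - 1.25q → q* = 21.5316.
The loss is the area between SMC and demand from q* to q_m; with linear curves that's a triangle of height MEC(q_m).
DWL = ½ × 11.2547 × 55.2609 = 310.9724.

DWL = $310.97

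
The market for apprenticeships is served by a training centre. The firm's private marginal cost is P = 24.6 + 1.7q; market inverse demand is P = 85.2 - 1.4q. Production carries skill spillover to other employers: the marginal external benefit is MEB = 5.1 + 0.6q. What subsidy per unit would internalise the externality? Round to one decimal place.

Social marginal cost = private MC − MEB = 19.5 + 1.1q.
Set SMC = demand: 19.5 + 1.1q = 85.2 - 1.4q → q* = 26.2800.
The Pigouvian subsidy equals MEB at q*: 5.1 + 0.6×26.2800 = 20.8680.

subsidy = 20.9 per unit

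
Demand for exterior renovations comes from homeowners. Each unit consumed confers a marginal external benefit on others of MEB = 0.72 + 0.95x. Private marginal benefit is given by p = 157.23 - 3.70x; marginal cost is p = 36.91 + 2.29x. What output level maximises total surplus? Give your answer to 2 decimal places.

x* = 24.02

Social marginal benefit = demand + MEB = 157.95 - 2.75x.
Set SMB = MC: 157.95 - 2.75x = 36.91 + 2.29x → x* = 24.0159.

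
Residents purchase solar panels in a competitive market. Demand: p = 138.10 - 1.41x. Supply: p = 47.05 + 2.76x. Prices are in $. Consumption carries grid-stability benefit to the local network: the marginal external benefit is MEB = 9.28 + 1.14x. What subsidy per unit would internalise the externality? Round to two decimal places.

subsidy = $47.03 per unit

Social marginal benefit = demand + MEB = 147.38 - 0.27x.
Set SMB = MC: 147.38 - 0.27x = 47.05 + 2.76x → x* = 33.1122.
The Pigouvian subsidy equals MEB at x*: 9.28 + 1.14×33.1122 = 47.0279.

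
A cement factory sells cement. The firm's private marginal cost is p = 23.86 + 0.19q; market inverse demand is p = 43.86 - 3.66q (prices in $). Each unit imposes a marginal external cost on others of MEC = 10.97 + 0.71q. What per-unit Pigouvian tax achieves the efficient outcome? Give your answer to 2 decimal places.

Social marginal cost = private MC + MEC = 34.83 + 0.90q.
Set SMC = demand: 34.83 + 0.90q = 43.86 - 3.66q → q* = 1.9803.
The Pigouvian tax equals MEC at q*: 10.97 + 0.71×1.9803 = 12.3760.

tax = $12.38 per unit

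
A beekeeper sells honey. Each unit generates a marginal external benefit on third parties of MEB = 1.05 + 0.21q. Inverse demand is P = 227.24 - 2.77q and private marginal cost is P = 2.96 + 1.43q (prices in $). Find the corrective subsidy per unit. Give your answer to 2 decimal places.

Social marginal cost = private MC − MEB = 1.91 + 1.22q.
Set SMC = demand: 1.91 + 1.22q = 227.24 - 2.77q → q* = 56.4737.
The Pigouvian subsidy equals MEB at q*: 1.05 + 0.21×56.4737 = 12.9095.

subsidy = $12.91 per unit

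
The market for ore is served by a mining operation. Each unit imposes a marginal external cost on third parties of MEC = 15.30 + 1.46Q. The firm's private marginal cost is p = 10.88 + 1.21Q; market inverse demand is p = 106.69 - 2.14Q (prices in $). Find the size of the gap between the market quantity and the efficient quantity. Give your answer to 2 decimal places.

11.86 units

Market equilibrium (private): 10.88 + 1.21Q = 106.69 - 2.14Q → Q_m = 28.6000.
Social marginal cost = private MC + MEC = 26.18 + 2.67Q.
Set SMC = demand: 26.18 + 2.67Q = 106.69 - 2.14Q → Q* = 16.7380.
Gap = |28.6000 − 16.7380| = 11.8620.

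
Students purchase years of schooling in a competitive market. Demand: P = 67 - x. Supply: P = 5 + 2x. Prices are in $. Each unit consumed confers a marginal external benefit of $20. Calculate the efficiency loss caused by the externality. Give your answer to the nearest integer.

DWL = $67

Market equilibrium (private): 5 + 2x = 67 - x → x_m = 20.6667.
Social marginal benefit = demand + MEB = 87 - x.
Set SMB = MC: 87 - x = 5 + 2x → x* = 27.3333.
Between x* and x_m the wedge SMB − MC runs linearly from 0 to MEB(x_m), so the loss is a triangle.
DWL = ½ × 6.6666 × 20.0000 = 66.6660.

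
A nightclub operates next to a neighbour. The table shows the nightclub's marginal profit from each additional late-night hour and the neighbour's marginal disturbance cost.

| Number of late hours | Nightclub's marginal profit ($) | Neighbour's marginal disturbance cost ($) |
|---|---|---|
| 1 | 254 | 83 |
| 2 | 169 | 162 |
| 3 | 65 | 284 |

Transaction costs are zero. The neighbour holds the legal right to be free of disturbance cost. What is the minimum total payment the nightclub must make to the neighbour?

$245

Efficient level: marginal profit ≥ marginal disturbance cost through level 2, so k* = 2.
With the neighbour holding the right, the nightclub must at least compensate total damage at k*: 83 + 162 = 245.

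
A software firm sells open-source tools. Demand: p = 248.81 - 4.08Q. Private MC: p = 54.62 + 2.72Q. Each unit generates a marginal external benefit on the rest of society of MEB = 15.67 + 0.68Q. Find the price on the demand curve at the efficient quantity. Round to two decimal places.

P = 108.90

Social marginal cost = private MC − MEB = 38.95 + 2.04Q.
Set SMC = demand: 38.95 + 2.04Q = 248.81 - 4.08Q → Q* = 34.2908.
Consumer price on the demand curve at Q*: 248.81 − 4.08×34.2908 = 108.9035.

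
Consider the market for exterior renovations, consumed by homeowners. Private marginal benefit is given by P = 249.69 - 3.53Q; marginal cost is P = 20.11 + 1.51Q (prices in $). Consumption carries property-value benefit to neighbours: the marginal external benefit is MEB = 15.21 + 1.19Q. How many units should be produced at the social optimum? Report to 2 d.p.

Social marginal benefit = demand + MEB = 264.90 - 2.34Q.
Set SMB = MC: 264.90 - 2.34Q = 20.11 + 1.51Q → Q* = 63.5818.

Q* = 63.58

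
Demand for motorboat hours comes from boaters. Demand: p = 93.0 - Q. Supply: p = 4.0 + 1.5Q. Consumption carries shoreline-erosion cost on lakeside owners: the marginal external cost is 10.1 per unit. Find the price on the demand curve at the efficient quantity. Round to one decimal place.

Social marginal benefit = demand − MEC = 82.9 - Q.
Set SMB = MC: 82.9 - Q = 4.0 + 1.5Q → Q* = 31.5600.
Consumer price on the demand curve at Q*: 93.0 − 1.0×31.5600 = 61.4400.

P = 61.4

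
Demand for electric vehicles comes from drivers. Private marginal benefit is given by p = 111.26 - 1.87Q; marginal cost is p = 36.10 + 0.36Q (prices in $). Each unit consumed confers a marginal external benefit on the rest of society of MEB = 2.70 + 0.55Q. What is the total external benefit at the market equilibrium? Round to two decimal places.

Market equilibrium (private): 36.10 + 0.36Q = 111.26 - 1.87Q → Q_m = 33.7040.
Total external benefit = ∫₀^{Q_m} (2.70 + 0.55Q) dQ = 2.70×33.7040 + ½×0.55×33.7040² = 403.3897.

$403.39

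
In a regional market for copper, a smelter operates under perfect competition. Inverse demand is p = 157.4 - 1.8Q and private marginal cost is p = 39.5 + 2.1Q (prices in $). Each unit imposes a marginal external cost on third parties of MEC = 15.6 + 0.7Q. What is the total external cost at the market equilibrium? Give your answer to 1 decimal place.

Market equilibrium (private): 39.5 + 2.1Q = 157.4 - 1.8Q → Q_m = 30.2308.
Total external cost = ∫₀^{Q_m} (15.6 + 0.7Q) dQ = 15.6×30.2308 + ½×0.7×30.2308² = 791.4659.

$791.5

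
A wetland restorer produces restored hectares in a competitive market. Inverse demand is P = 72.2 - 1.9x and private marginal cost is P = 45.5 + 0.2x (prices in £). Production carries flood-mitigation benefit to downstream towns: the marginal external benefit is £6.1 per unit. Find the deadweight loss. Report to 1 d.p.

DWL = £8.9

Market equilibrium (private): 45.5 + 0.2x = 72.2 - 1.9x → x_m = 12.7143.
Social marginal cost = private MC − MEB = 39.4 + 0.2x.
Set SMC = demand: 39.4 + 0.2x = 72.2 - 1.9x → x* = 15.6190.
The welfare-loss triangle has base |x_m − x*| and height MEB(x_m) (the vertical gap between SMC and demand is zero at x* and MEB at x_m).
DWL = ½ × 2.9047 × 6.1000 = 8.8593.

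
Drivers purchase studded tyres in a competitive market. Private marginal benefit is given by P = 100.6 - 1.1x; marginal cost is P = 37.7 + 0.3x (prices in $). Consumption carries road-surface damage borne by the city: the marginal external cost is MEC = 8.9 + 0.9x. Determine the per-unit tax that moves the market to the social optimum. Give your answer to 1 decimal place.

Social marginal benefit = demand − MEC = 91.7 - 2.0x.
Set SMB = MC: 91.7 - 2.0x = 37.7 + 0.3x → x* = 23.4783.
The Pigouvian tax equals MEC at x*: 8.9 + 0.9×23.4783 = 30.0305.

tax = $30.0 per unit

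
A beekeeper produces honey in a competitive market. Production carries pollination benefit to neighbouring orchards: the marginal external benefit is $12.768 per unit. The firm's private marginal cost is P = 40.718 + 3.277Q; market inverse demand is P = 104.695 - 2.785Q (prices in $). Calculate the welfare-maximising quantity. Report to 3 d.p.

Social marginal cost = private MC − MEB = 27.950 + 3.277Q.
Set SMC = demand: 27.950 + 3.277Q = 104.695 - 2.785Q → Q* = 12.6600.

Q* = 12.660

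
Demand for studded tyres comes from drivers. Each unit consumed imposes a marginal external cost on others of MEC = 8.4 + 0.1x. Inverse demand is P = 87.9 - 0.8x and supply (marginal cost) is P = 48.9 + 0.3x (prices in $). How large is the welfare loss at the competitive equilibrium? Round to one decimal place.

Market equilibrium (private): 48.9 + 0.3x = 87.9 - 0.8x → x_m = 35.4545.
Social marginal benefit = demand − MEC = 79.5 - 0.9x.
Set SMB = MC: 79.5 - 0.9x = 48.9 + 0.3x → x* = 25.5000.
Height of the DWL triangle at x_m is MC(x_m) − SMB(x_m) = MEC(x_m) = 11.9455.
DWL = ½ × 9.9545 × 11.9455 = 59.4557.

DWL = $59.5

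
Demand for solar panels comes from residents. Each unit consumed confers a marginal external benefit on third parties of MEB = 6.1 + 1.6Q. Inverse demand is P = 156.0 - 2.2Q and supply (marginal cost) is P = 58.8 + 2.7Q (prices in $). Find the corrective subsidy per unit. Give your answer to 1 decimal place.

subsidy = $56.2 per unit

Social marginal benefit = demand + MEB = 162.1 - 0.6Q.
Set SMB = MC: 162.1 - 0.6Q = 58.8 + 2.7Q → Q* = 31.3030.
The Pigouvian subsidy equals MEB at Q*: 6.1 + 1.6×31.3030 = 56.1848.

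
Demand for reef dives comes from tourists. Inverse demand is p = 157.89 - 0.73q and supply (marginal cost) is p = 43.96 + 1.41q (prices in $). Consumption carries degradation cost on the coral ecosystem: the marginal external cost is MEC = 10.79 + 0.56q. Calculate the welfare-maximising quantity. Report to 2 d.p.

q* = 38.20

Social marginal benefit = demand − MEC = 147.10 - 1.29q.
Set SMB = MC: 147.10 - 1.29q = 43.96 + 1.41q → q* = 38.2000.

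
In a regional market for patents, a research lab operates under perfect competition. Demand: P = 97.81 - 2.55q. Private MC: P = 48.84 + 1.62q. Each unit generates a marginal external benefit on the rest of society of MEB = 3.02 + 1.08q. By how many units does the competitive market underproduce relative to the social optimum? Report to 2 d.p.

5.08 units

Market equilibrium (private): 48.84 + 1.62q = 97.81 - 2.55q → q_m = 11.7434.
Social marginal cost = private MC − MEB = 45.82 + 0.54q.
Set SMC = demand: 45.82 + 0.54q = 97.81 - 2.55q → q* = 16.8252.
Gap = |11.7434 − 16.8252| = 5.0818.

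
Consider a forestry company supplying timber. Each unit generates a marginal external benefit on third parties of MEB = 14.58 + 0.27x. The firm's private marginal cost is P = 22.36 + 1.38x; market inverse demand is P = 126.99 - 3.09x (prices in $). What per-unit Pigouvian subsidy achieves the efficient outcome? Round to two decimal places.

Social marginal cost = private MC − MEB = 7.78 + 1.11x.
Set SMC = demand: 7.78 + 1.11x = 126.99 - 3.09x → x* = 28.3833.
The Pigouvian subsidy equals MEB at x*: 14.58 + 0.27×28.3833 = 22.2435.

subsidy = $22.24 per unit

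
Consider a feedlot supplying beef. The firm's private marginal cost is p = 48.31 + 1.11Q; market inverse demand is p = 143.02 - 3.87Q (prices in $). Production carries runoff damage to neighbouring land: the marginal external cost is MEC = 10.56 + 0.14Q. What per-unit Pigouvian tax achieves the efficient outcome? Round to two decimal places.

Social marginal cost = private MC + MEC = 58.87 + 1.25Q.
Set SMC = demand: 58.87 + 1.25Q = 143.02 - 3.87Q → Q* = 16.4355.
The Pigouvian tax equals MEC at Q*: 10.56 + 0.14×16.4355 = 12.8610.

tax = $12.86 per unit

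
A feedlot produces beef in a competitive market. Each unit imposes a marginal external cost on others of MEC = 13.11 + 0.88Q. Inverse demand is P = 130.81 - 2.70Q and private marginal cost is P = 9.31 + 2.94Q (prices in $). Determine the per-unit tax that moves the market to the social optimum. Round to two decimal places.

Social marginal cost = private MC + MEC = 22.42 + 3.82Q.
Set SMC = demand: 22.42 + 3.82Q = 130.81 - 2.70Q → Q* = 16.6242.
The Pigouvian tax equals MEC at Q*: 13.11 + 0.88×16.6242 = 27.7393.

tax = $27.74 per unit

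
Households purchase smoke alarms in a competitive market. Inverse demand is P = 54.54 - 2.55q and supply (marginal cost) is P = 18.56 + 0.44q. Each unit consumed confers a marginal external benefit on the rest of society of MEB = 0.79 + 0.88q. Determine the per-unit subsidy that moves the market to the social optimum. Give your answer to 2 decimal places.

Social marginal benefit = demand + MEB = 55.33 - 1.67q.
Set SMB = MC: 55.33 - 1.67q = 18.56 + 0.44q → q* = 17.4265.
The Pigouvian subsidy equals MEB at q*: 0.79 + 0.88×17.4265 = 16.1253.

subsidy = 16.13 per unit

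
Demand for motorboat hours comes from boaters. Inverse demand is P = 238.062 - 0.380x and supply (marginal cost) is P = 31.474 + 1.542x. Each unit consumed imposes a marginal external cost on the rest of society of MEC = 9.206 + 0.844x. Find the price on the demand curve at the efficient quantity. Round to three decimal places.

Social marginal benefit = demand − MEC = 228.856 - 1.224x.
Set SMB = MC: 228.856 - 1.224x = 31.474 + 1.542x → x* = 71.3601.
Consumer price on the demand curve at x*: 238.062 − 0.380×71.3601 = 210.9452.

P = 210.945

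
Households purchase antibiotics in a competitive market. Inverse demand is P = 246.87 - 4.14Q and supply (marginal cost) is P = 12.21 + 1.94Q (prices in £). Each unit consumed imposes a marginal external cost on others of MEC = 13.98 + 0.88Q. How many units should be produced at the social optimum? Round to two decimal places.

Social marginal benefit = demand − MEC = 232.89 - 5.02Q.
Set SMB = MC: 232.89 - 5.02Q = 12.21 + 1.94Q → Q* = 31.7069.

Q* = 31.71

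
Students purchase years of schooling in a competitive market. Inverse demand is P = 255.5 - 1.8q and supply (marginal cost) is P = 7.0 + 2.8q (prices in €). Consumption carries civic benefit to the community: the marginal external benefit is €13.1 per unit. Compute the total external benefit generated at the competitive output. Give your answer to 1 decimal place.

€707.7

Market equilibrium (private): 7.0 + 2.8q = 255.5 - 1.8q → q_m = 54.0217.
Total external benefit = MEB × q_m = 13.1 × 54.0217 = 707.6843.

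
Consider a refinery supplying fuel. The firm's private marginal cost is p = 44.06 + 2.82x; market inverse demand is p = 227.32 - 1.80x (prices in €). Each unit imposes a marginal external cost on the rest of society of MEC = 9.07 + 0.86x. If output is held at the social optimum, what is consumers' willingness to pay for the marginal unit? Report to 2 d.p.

Social marginal cost = private MC + MEC = 53.13 + 3.68x.
Set SMC = demand: 53.13 + 3.68x = 227.32 - 1.80x → x* = 31.7865.
Consumer price on the demand curve at x*: 227.32 − 1.80×31.7865 = 170.1043.

P = €170.10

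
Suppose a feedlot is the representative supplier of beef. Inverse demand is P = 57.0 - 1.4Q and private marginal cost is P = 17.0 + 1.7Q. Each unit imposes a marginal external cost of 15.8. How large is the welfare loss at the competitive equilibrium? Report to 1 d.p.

DWL = 40.3

Market equilibrium (private): 17.0 + 1.7Q = 57.0 - 1.4Q → Q_m = 12.9032.
Social marginal cost = private MC + MEC = 32.8 + 1.7Q.
Set SMC = demand: 32.8 + 1.7Q = 57.0 - 1.4Q → Q* = 7.8065.
Height of the DWL triangle at Q_m is SMC(Q_m) − demand(Q_m) = MEC(Q_m) = 15.8000.
DWL = ½ × 5.0967 × 15.8000 = 40.2639.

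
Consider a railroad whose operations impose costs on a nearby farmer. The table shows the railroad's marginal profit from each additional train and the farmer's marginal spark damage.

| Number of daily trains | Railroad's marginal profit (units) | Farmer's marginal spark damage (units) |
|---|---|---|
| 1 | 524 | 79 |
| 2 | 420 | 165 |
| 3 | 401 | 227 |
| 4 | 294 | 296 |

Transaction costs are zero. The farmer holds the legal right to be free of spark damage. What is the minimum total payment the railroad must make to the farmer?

Efficient level: marginal profit ≥ marginal spark damage through level 3, so k* = 3.
With the farmer holding the right, the railroad must at least compensate total damage at k*: 79 + 165 + 227 = 471.

471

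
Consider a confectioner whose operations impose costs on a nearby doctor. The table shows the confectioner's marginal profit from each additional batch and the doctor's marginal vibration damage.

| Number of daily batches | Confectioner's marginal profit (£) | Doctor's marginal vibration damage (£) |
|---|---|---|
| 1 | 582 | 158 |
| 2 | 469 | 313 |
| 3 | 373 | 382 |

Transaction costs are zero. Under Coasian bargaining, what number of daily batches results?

2

Bargaining reaches the level where marginal profit last exceeds marginal vibration damage.
That holds through level 2 (469 ≥ 313) but not at 3 (373 < 382).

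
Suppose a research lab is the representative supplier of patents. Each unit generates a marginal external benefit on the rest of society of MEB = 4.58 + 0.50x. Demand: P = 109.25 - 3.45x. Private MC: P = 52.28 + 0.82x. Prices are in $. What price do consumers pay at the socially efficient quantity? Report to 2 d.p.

P = $52.92

Social marginal cost = private MC − MEB = 47.70 + 0.32x.
Set SMC = demand: 47.70 + 0.32x = 109.25 - 3.45x → x* = 16.3263.
Consumer price on the demand curve at x*: 109.25 − 3.45×16.3263 = 52.9243.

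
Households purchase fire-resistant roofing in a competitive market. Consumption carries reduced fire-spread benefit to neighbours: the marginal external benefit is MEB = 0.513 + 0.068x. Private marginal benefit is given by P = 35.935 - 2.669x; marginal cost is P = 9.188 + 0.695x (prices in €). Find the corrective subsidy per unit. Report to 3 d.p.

subsidy = €1.075 per unit

Social marginal benefit = demand + MEB = 36.448 - 2.601x.
Set SMB = MC: 36.448 - 2.601x = 9.188 + 0.695x → x* = 8.2706.
The Pigouvian subsidy equals MEB at x*: 0.513 + 0.068×8.2706 = 1.0754.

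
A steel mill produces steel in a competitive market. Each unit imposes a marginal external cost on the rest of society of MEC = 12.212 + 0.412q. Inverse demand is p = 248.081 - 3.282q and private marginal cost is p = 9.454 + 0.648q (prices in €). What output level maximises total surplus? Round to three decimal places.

Social marginal cost = private MC + MEC = 21.666 + 1.060q.
Set SMC = demand: 21.666 + 1.060q = 248.081 - 3.282q → q* = 52.1453.

q* = 52.145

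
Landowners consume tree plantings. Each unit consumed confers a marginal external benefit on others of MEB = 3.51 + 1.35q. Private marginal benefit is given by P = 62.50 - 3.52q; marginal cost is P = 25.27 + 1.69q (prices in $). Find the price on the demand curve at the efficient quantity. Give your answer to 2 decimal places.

P = $25.35

Social marginal benefit = demand + MEB = 66.01 - 2.17q.
Set SMB = MC: 66.01 - 2.17q = 25.27 + 1.69q → q* = 10.5544.
Consumer price on the demand curve at q*: 62.50 − 3.52×10.5544 = 25.3485.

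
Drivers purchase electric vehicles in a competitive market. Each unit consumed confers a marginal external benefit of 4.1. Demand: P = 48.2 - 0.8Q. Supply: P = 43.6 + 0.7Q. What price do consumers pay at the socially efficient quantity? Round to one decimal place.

Social marginal benefit = demand + MEB = 52.3 - 0.8Q.
Set SMB = MC: 52.3 - 0.8Q = 43.6 + 0.7Q → Q* = 5.8000.
Consumer price on the demand curve at Q*: 48.2 − 0.8×5.8000 = 43.5600.

P = 43.6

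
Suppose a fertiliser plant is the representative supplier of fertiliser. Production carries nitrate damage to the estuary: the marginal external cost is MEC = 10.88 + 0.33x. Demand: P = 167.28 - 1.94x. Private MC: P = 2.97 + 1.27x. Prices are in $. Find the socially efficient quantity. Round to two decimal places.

Social marginal cost = private MC + MEC = 13.85 + 1.60x.
Set SMC = demand: 13.85 + 1.60x = 167.28 - 1.94x → x* = 43.3418.

x* = 43.34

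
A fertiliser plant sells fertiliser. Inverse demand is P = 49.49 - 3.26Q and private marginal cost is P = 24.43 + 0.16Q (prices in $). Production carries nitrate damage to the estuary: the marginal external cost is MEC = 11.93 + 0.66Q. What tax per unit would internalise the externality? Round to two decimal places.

tax = $14.05 per unit

Social marginal cost = private MC + MEC = 36.36 + 0.82Q.
Set SMC = demand: 36.36 + 0.82Q = 49.49 - 3.26Q → Q* = 3.2181.
The Pigouvian tax equals MEC at Q*: 11.93 + 0.66×3.2181 = 14.0539.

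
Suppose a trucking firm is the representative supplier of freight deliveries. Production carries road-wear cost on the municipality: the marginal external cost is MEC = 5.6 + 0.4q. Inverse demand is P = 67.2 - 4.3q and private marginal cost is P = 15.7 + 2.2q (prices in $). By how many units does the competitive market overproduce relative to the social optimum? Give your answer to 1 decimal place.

Market equilibrium (private): 15.7 + 2.2q = 67.2 - 4.3q → q_m = 7.9231.
Social marginal cost = private MC + MEC = 21.3 + 2.6q.
Set SMC = demand: 21.3 + 2.6q = 67.2 - 4.3q → q* = 6.6522.
Gap = |7.9231 − 6.6522| = 1.2709.

1.3 units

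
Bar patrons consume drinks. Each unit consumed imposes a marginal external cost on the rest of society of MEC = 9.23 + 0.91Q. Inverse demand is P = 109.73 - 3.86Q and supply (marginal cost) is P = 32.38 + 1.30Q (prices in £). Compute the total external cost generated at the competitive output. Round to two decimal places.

£240.60

Market equilibrium (private): 32.38 + 1.30Q = 109.73 - 3.86Q → Q_m = 14.9903.
Total external cost = ∫₀^{Q_m} (9.23 + 0.91Q) dQ = 9.23×14.9903 + ½×0.91×14.9903² = 240.6031.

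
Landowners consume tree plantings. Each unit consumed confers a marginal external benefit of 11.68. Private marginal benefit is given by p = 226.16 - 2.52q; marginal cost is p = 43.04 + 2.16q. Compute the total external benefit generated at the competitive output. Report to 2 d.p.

Market equilibrium (private): 43.04 + 2.16q = 226.16 - 2.52q → q_m = 39.1282.
Total external benefit = MEB × q_m = 11.68 × 39.1282 = 457.0174.

457.02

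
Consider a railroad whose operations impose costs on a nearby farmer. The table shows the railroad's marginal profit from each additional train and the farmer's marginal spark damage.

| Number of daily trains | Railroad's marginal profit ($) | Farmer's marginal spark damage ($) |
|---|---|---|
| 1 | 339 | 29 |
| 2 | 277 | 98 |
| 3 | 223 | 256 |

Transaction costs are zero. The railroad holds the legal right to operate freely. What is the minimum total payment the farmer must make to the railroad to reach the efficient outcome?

Left alone the railroad would choose level 3 (marginal profit stays positive).
Efficient level: k* = 2 (marginal profit ≥ marginal spark damage through 2).
The farmer must at least cover the railroad's forgone profit from cutting 3→2: 223 = 223.

$223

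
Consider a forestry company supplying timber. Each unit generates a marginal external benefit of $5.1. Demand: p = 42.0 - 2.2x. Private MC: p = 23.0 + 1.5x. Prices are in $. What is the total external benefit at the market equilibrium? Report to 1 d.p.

Market equilibrium (private): 23.0 + 1.5x = 42.0 - 2.2x → x_m = 5.1351.
Total external benefit = MEB × x_m = 5.1 × 5.1351 = 26.1890.

$26.2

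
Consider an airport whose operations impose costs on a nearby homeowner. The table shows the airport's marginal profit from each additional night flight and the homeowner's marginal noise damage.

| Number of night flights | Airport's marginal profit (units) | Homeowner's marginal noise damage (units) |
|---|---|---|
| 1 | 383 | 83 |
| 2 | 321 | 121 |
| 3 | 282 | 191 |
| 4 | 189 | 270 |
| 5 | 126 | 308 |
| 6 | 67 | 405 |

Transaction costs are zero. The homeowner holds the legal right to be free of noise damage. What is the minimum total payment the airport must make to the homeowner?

395

Efficient level: marginal profit ≥ marginal noise damage through level 3, so k* = 3.
With the homeowner holding the right, the airport must at least compensate total damage at k*: 83 + 121 + 191 = 395.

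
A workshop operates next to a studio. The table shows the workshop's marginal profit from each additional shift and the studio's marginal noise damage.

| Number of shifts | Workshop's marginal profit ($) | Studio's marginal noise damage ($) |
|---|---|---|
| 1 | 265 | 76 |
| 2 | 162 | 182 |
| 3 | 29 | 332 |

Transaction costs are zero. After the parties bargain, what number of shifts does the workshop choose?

Bargaining reaches the level where marginal profit last exceeds marginal noise damage.
That holds through level 1 (265 ≥ 76) but not at 2 (162 < 182).

1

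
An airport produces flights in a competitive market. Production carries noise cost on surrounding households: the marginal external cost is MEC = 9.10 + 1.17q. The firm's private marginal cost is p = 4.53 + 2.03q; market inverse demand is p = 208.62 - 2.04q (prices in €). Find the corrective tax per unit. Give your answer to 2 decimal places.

Social marginal cost = private MC + MEC = 13.63 + 3.20q.
Set SMC = demand: 13.63 + 3.20q = 208.62 - 2.04q → q* = 37.2118.
The Pigouvian tax equals MEC at q*: 9.10 + 1.17×37.2118 = 52.6378.

tax = €52.64 per unit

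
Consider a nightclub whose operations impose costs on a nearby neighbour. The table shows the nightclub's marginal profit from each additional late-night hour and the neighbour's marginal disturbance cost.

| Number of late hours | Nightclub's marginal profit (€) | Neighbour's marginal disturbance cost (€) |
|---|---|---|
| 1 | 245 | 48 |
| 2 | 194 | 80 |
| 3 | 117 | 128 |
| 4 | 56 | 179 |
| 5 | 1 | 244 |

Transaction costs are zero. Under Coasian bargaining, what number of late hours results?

Bargaining reaches the level where marginal profit last exceeds marginal disturbance cost.
That holds through level 2 (194 ≥ 80) but not at 3 (117 < 128).

2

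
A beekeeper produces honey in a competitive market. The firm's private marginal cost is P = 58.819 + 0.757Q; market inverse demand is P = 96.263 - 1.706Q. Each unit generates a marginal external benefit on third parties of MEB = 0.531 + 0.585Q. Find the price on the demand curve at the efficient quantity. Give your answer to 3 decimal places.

Social marginal cost = private MC − MEB = 58.288 + 0.172Q.
Set SMC = demand: 58.288 + 0.172Q = 96.263 - 1.706Q → Q* = 20.2210.
Consumer price on the demand curve at Q*: 96.263 − 1.706×20.2210 = 61.7660.

P = 61.766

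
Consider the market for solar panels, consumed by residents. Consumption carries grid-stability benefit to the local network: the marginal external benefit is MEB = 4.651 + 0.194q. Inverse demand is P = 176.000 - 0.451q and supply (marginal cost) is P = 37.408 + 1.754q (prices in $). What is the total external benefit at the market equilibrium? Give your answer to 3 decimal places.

$675.536

Market equilibrium (private): 37.408 + 1.754q = 176.000 - 0.451q → q_m = 62.8535.
Total external benefit = ∫₀^{q_m} (4.651 + 0.194q) dq = 4.651×62.8535 + ½×0.194×62.8535² = 675.5362.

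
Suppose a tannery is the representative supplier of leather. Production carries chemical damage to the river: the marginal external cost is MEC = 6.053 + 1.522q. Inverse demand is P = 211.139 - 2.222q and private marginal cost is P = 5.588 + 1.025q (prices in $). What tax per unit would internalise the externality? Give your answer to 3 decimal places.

Social marginal cost = private MC + MEC = 11.641 + 2.547q.
Set SMC = demand: 11.641 + 2.547q = 211.139 - 2.222q → q* = 41.8322.
The Pigouvian tax equals MEC at q*: 6.053 + 1.522×41.8322 = 69.7216.

tax = $69.722 per unit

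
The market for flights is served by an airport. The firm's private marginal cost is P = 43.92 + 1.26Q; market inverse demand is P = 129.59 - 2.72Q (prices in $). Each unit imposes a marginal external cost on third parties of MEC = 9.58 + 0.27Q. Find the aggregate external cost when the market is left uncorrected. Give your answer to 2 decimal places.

$268.76

Market equilibrium (private): 43.92 + 1.26Q = 129.59 - 2.72Q → Q_m = 21.5251.
Total external cost = ∫₀^{Q_m} (9.58 + 0.27Q) dQ = 9.58×21.5251 + ½×0.27×21.5251² = 268.7600.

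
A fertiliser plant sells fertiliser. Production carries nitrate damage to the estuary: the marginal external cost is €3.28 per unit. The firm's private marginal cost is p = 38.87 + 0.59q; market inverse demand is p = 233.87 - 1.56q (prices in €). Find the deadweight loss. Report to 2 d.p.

DWL = €2.50

Market equilibrium (private): 38.87 + 0.59q = 233.87 - 1.56q → q_m = 90.6977.
Social marginal cost = private MC + MEC = 42.15 + 0.59q.
Set SMC = demand: 42.15 + 0.59q = 233.87 - 1.56q → q* = 89.1721.
The loss is the area between SMC and demand from q* to q_m; with linear curves that's a triangle of height MEC(q_m).
DWL = ½ × 1.5256 × 3.2800 = 2.5020.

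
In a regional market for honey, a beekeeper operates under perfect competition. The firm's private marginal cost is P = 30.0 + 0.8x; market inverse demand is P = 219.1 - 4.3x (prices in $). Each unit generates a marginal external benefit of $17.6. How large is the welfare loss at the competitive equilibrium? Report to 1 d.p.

DWL = $30.4

Market equilibrium (private): 30.0 + 0.8x = 219.1 - 4.3x → x_m = 37.0784.
Social marginal cost = private MC − MEB = 12.4 + 0.8x.
Set SMC = demand: 12.4 + 0.8x = 219.1 - 4.3x → x* = 40.5294.
The loss is the area between SMC and demand from x* to x_m; with linear curves that's a triangle of height MEB(x_m).
DWL = ½ × 3.4510 × 17.6000 = 30.3688.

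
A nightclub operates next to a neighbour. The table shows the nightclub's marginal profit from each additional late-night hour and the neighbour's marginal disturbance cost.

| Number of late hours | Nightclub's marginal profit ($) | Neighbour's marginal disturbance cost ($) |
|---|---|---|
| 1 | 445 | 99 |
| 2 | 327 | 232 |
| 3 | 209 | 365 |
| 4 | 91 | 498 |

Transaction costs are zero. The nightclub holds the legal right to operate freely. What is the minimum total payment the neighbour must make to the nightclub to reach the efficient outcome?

Left alone the nightclub would choose level 4 (marginal profit stays positive).
Efficient level: k* = 2 (marginal profit ≥ marginal disturbance cost through 2).
The neighbour must at least cover the nightclub's forgone profit from cutting 4→2: 209 + 91 = 300.

$300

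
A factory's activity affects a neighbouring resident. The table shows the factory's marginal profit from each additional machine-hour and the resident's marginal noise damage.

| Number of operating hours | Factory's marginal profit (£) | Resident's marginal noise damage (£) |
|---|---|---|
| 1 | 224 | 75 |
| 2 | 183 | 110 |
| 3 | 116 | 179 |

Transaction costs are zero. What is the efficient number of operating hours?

2

Bargaining reaches the level where marginal profit last exceeds marginal noise damage.
That holds through level 2 (183 ≥ 110) but not at 3 (116 < 179).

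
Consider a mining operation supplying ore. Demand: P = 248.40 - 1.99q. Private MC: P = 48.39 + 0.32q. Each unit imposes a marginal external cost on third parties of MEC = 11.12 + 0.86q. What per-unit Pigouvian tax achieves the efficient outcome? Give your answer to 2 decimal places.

Social marginal cost = private MC + MEC = 59.51 + 1.18q.
Set SMC = demand: 59.51 + 1.18q = 248.40 - 1.99q → q* = 59.5868.
The Pigouvian tax equals MEC at q*: 11.12 + 0.86×59.5868 = 62.3646.

tax = 62.36 per unit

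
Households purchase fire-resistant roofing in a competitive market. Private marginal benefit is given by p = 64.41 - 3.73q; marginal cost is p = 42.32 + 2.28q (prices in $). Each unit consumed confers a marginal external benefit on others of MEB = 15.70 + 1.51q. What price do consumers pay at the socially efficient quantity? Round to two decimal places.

P = $33.09

Social marginal benefit = demand + MEB = 80.11 - 2.22q.
Set SMB = MC: 80.11 - 2.22q = 42.32 + 2.28q → q* = 8.3978.
Consumer price on the demand curve at q*: 64.41 − 3.73×8.3978 = 33.0862.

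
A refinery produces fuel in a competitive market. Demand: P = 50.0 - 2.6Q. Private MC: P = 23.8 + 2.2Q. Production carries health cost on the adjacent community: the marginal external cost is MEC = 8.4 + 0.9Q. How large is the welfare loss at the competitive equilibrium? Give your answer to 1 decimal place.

Market equilibrium (private): 23.8 + 2.2Q = 50.0 - 2.6Q → Q_m = 5.4583.
Social marginal cost = private MC + MEC = 32.2 + 3.1Q.
Set SMC = demand: 32.2 + 3.1Q = 50.0 - 2.6Q → Q* = 3.1228.
Between Q* and Q_m the wedge SMC − demand runs linearly from 0 to MEC(Q_m), so the loss is a triangle.
DWL = ½ × 2.3355 × 13.3125 = 15.5457.

DWL = 15.5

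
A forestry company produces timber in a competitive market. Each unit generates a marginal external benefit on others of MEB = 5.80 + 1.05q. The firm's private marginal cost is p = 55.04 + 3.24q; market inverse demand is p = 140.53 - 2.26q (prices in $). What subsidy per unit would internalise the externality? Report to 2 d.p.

subsidy = $27.34 per unit

Social marginal cost = private MC − MEB = 49.24 + 2.19q.
Set SMC = demand: 49.24 + 2.19q = 140.53 - 2.26q → q* = 20.5146.
The Pigouvian subsidy equals MEB at q*: 5.80 + 1.05×20.5146 = 27.3403.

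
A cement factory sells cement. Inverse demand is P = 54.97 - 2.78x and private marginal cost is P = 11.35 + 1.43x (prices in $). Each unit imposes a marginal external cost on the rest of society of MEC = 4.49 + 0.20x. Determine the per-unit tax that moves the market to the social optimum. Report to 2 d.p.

Social marginal cost = private MC + MEC = 15.84 + 1.63x.
Set SMC = demand: 15.84 + 1.63x = 54.97 - 2.78x → x* = 8.8730.
The Pigouvian tax equals MEC at x*: 4.49 + 0.20×8.8730 = 6.2646.

tax = $6.26 per unit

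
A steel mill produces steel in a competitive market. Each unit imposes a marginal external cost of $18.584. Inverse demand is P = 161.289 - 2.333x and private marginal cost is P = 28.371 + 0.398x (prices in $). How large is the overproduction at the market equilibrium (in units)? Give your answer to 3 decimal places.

6.805 units

Market equilibrium (private): 28.371 + 0.398x = 161.289 - 2.333x → x_m = 48.6701.
Social marginal cost = private MC + MEC = 46.955 + 0.398x.
Set SMC = demand: 46.955 + 0.398x = 161.289 - 2.333x → x* = 41.8653.
Gap = |48.6701 − 41.8653| = 6.8048.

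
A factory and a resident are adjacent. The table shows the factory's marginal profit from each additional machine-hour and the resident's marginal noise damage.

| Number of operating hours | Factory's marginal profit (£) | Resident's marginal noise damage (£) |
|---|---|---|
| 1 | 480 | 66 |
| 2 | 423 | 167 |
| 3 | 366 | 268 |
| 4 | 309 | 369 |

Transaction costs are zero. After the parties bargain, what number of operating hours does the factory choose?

3

Bargaining reaches the level where marginal profit last exceeds marginal noise damage.
That holds through level 3 (366 ≥ 268) but not at 4 (309 < 369).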